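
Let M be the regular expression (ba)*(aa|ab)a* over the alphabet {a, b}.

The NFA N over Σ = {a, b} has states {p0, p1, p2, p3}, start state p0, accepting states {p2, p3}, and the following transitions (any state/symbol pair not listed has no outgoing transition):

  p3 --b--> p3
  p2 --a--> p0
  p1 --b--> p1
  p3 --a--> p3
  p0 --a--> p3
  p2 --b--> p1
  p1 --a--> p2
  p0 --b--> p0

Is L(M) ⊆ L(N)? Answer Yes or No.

Converting the expression M to a DFA (subset construction, then merging equivalent states) gives the minimal DFA with states {m0, m1, m2, m3, m4}, start state m0, accepting states {m3} and transitions m0: a→m1, b→m2; m1: a→m3, b→m3; m2: a→m0, b→m4; m3: a→m3, b→m4; m4: a→m4, b→m4.
Exploring the product automaton M × N from the start pair (m0, p0), following both machines on each input symbol, reaches 8 state pairs: (m0, p0), (m1, p3), (m2, p0), (m3, p3), (m0, p3), (m4, p0), (m4, p3), (m2, p3).
M accepts in {m3} and N accepts in {p2, p3}. The reachable pairs whose M-component is accepting are (m3, p3); in each of them the N-component is accepting too, so the product for L(M) \ L(N) (M-component accepting, N-component rejecting) has no reachable accepting pair and the difference is empty.
Hence every string in L(M) is also in L(N).

Yes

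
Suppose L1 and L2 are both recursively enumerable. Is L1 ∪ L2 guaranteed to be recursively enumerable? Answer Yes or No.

Yes

Simulate recognisers for L₁ and L₂ in parallel, alternating one step of each, and accept as soon as either accepts.
So the recursively enumerable languages are closed under union.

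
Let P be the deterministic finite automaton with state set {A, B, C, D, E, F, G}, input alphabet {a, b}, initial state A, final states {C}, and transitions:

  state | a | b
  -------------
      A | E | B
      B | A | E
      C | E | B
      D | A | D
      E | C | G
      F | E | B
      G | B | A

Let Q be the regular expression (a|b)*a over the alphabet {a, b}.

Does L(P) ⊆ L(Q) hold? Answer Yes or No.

Yes

Converting the expression Q to a DFA (subset construction, then merging equivalent states) gives the minimal DFA with states {q0, q1}, start state q0, accepting states {q1} and transitions q0: a→q1, b→q0; q1: a→q1, b→q0.
Exploring the product automaton P × Q from the start pair (A, q0), following both machines on each input symbol, reaches 8 state pairs: (A, q0), (E, q1), (B, q0), (C, q1), (G, q0), (A, q1), (E, q0), (B, q1).
P accepts in {C} and Q accepts in {q1}. The reachable pairs whose P-component is accepting are (C, q1); in each of them the Q-component is accepting too, so the product for L(P) \ L(Q) (P-component accepting, Q-component rejecting) has no reachable accepting pair and the difference is empty.
Hence every string in L(P) is also in L(Q).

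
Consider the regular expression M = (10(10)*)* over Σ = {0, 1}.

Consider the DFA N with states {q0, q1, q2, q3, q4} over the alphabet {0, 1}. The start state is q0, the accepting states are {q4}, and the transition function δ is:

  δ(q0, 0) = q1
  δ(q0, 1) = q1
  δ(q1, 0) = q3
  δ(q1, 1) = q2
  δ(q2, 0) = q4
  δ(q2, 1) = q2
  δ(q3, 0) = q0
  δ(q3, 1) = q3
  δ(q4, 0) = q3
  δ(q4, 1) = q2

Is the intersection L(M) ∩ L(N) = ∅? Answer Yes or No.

Converting the expression M to a DFA (subset construction, then merging equivalent states) gives the minimal DFA with states {m0, m1, m2}, start state m0, accepting states {m0} and transitions m0: 0→m1, 1→m2; m1: 0→m1, 1→m1; m2: 0→m0, 1→m1.
Exploring the product automaton M × N from the start pair (m0, q0), following both machines on each input symbol, reaches 9 state pairs: (m0, q0), (m1, q1), (m2, q1), (m1, q3), (m1, q2), (m0, q3), (m1, q0), (m1, q4), (m2, q3).
M accepts in {m0} and N accepts in {q4}; no reachable pair has both components accepting, so no string drives both machines to acceptance simultaneously and L(M) ∩ L(N) = ∅.
So no string is accepted by both, and the intersection is empty.

Yes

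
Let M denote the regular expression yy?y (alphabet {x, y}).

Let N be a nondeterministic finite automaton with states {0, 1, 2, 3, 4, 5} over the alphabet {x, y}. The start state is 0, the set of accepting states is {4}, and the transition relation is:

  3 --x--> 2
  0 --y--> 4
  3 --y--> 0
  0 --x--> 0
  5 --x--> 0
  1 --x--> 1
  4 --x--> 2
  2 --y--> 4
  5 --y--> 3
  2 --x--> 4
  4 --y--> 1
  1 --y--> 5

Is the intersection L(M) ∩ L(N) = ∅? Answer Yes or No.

Converting the expression M to a DFA (subset construction, then merging equivalent states) gives the minimal DFA with states {m0, m1, m2, m3, m4}, start state m0, accepting states {m3, m4} and transitions m0: x→m1, y→m2; m1: x→m1, y→m1; m2: x→m1, y→m3; m3: x→m1, y→m4; m4: x→m1, y→m1.
Exploring the product automaton M × N from the start pair (m0, 0), following both machines on each input symbol, reaches 10 state pairs: (m0, 0), (m1, 0), (m2, 4), (m1, 4), (m1, 2), (m3, 1), (m1, 1), (m4, 5), (m1, 5), (m1, 3).
M accepts in {m3, m4} and N accepts in {4}; no reachable pair has both components accepting, so no string drives both machines to acceptance simultaneously and L(M) ∩ L(N) = ∅.
So no string is accepted by both, and the intersection is empty.

Yes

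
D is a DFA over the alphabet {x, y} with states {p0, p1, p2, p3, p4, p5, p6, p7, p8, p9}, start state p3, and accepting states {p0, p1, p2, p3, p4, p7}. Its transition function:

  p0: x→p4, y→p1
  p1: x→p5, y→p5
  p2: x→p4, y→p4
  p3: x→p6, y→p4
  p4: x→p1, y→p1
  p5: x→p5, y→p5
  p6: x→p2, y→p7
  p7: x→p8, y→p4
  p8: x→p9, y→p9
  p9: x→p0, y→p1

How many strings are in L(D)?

The useful subgraph on states {p0, p1, p2, p3, p4, p6, p7, p8, p9} is acyclic, so L(D) is finite; the longest accepting path visits 8 useful states, giving maximum string length 7.
Counting accepting paths from p3 by length: 1 of length 0, 1 of length 1, 4 of length 2, 3 of length 3, 6 of length 4, 4 of length 5, 4 of length 6, 4 of length 7. Total 27.

27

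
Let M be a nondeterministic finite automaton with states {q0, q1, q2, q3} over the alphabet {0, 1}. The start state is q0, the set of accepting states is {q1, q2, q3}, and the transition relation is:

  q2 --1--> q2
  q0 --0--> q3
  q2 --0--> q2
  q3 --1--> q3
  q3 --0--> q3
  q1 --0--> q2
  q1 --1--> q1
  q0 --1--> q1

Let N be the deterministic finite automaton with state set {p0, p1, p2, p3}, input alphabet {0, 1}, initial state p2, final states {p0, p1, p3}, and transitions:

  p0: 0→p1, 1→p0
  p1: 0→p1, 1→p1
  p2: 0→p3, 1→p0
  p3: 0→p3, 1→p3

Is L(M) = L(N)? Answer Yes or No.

Exploring the product automaton M × N from the start pair (q0, p2), following both machines on each input symbol, reaches 4 state pairs: (q0, p2), (q3, p3), (q1, p0), (q2, p1).
M accepts in {q1, q2, q3} and N accepts in {p0, p1, p3}. In every reachable pair the two components are either both accepting — (q3, p3), (q1, p0), (q2, p1) — or both non-accepting, so no string is accepted by exactly one of the machines: L(M) \ L(N) and L(N) \ L(M) are both empty.
Hence every string is accepted by M iff it is accepted by N, and the two languages coincide.

Yes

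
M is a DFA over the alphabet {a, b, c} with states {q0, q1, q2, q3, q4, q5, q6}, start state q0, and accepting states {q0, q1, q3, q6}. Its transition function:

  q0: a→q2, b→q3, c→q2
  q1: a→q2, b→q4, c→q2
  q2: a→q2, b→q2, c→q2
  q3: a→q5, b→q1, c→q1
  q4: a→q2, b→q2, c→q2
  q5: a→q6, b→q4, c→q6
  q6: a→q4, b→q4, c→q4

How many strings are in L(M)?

The useful subgraph on states {q0, q1, q3, q5, q6} is acyclic, so L(M) is finite; the longest accepting path visits 4 useful states, giving maximum string length 3.
Counting accepting paths from q0 by length: 1 of length 0, 1 of length 1, 2 of length 2, 2 of length 3. Total 6.

6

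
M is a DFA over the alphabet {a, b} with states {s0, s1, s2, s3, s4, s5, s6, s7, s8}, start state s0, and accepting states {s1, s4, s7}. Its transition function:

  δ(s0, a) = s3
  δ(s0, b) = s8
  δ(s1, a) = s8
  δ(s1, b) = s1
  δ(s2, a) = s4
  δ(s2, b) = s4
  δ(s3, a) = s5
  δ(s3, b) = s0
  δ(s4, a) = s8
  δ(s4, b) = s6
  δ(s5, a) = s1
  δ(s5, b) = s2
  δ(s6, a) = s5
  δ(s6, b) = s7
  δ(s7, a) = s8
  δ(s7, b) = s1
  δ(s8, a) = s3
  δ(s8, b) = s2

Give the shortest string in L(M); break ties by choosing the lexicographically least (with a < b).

A breadth-first search from s0 reaches an accepting state first via the path s0 → s3 → s5 → s1 on input aaa.
No string of length < 3 is accepted (BFS exhausts all shorter strings without reaching an accepting state), and aaa is the lexicographically least accepting string of length 3.

aaa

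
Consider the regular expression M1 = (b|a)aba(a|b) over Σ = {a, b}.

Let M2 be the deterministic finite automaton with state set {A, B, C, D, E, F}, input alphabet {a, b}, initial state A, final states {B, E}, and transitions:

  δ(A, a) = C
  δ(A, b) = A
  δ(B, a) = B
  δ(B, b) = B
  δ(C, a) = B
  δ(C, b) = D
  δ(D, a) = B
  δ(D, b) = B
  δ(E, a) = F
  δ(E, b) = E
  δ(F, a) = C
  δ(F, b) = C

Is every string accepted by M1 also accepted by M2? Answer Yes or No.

Converting the expression M1 to a DFA (subset construction, then merging equivalent states) gives the minimal DFA with states {r0, r1, r2, r3, r4, r5, r6}, start state r0, accepting states {r6} and transitions r0: a→r1, b→r1; r1: a→r2, b→r3; r2: a→r3, b→r4; r3: a→r3, b→r3; r4: a→r5, b→r3; r5: a→r6, b→r6; r6: a→r3, b→r3.
Exploring the product automaton M1 × M2 from the start pair (r0, A), following both machines on each input symbol, reaches 13 state pairs: (r0, A), (r1, C), (r1, A), (r2, B), (r3, D), (r2, C), (r3, A), (r3, B), (r4, B), (r4, D), (r3, C), (r5, B), (r6, B).
M1 accepts in {r6} and M2 accepts in {B, E}. The reachable pairs whose M1-component is accepting are (r6, B); in each of them the M2-component is accepting too, so the product for L(M1) \ L(M2) (M1-component accepting, M2-component rejecting) has no reachable accepting pair and the difference is empty.
Hence every string in L(M1) is also in L(M2).

Yes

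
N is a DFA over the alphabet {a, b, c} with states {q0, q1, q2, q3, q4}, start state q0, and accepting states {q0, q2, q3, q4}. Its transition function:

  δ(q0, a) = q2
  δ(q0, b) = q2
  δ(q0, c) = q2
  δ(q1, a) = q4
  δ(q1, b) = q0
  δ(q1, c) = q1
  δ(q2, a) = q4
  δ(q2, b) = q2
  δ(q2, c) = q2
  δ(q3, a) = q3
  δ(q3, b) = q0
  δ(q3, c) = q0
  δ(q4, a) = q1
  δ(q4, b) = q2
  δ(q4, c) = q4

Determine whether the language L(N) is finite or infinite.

State q2 is reachable from the start and can reach an accepting state, and it lies on the cycle q2 → q2.
Traversing that cycle any number of times yields accepted strings of unbounded length, so the language is infinite.

infinite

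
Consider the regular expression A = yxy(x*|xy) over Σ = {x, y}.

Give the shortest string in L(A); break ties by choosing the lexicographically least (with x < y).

By inspection of the expression, no string of length less than 3 matches, and yxy is the lexicographically first match of length 3.

yxy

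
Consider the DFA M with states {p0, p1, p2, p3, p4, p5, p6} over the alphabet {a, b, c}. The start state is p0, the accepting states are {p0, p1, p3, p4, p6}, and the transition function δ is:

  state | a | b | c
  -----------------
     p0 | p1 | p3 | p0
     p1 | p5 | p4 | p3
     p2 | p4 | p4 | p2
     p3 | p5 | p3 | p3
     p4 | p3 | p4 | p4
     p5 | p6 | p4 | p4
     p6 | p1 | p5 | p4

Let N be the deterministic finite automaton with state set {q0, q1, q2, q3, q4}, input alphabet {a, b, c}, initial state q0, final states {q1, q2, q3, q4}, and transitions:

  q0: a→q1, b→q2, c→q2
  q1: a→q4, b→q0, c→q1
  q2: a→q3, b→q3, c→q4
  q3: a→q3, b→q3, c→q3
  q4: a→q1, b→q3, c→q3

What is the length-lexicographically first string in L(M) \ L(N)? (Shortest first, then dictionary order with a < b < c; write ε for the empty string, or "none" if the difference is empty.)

ε

The empty string ε is accepted by M but not by N.
Since ε is the unique shortest string, it is the required witness.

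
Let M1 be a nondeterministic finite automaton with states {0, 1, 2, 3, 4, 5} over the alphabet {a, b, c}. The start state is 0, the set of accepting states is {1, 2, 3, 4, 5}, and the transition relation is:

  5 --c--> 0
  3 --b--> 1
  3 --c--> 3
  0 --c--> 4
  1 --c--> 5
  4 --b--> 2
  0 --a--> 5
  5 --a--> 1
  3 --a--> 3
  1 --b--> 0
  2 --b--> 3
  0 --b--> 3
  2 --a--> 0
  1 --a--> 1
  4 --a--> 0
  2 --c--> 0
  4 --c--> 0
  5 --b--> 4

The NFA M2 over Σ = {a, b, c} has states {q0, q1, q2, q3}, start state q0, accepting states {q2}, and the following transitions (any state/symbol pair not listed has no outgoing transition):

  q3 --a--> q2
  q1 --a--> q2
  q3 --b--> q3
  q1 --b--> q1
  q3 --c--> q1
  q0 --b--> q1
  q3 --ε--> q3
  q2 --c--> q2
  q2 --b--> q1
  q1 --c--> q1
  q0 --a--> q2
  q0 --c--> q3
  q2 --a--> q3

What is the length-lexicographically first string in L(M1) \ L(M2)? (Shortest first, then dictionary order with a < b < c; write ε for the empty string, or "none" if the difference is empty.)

The string b is accepted by M1 but not by M2.
No shorter string lies in the difference, and b is the lexicographically first length-1 string in L(M1) \ L(M2).

b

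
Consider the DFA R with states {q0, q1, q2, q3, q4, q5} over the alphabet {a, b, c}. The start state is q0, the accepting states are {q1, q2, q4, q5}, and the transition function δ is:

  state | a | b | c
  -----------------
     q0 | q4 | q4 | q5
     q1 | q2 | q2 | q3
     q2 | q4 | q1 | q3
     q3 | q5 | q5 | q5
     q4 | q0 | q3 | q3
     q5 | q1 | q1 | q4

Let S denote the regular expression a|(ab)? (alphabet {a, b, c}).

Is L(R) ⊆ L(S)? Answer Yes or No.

No

The string b is in L(R) but not in L(S).
So L(R) ⊄ L(S).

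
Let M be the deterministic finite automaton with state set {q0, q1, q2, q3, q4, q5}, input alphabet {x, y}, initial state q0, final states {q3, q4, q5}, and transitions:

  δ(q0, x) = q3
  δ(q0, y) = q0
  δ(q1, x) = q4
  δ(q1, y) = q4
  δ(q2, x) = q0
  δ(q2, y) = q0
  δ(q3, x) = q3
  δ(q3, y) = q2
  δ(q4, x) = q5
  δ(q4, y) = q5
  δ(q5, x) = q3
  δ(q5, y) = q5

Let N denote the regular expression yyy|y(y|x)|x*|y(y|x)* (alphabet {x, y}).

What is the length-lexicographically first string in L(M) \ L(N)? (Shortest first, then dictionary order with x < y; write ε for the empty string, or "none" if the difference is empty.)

xyxx

The string xyxx is accepted by M but not by N.
No shorter string lies in the difference, and xyxx is the lexicographically first length-4 string in L(M) \ L(N).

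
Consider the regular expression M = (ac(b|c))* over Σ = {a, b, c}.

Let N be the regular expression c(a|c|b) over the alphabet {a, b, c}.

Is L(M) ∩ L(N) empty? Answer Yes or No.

Yes

Converting the expression M to a DFA (subset construction, then merging equivalent states) gives the minimal DFA with states {m0, m1, m2, m3}, start state m0, accepting states {m0} and transitions m0: a→m1, b→m2, c→m2; m1: a→m2, b→m2, c→m3; m2: a→m2, b→m2, c→m2; m3: a→m2, b→m0, c→m0.
Converting the expression N to a DFA (subset construction, then merging equivalent states) gives the minimal DFA with states {n0, n1, n2, n3}, start state n0, accepting states {n3} and transitions n0: a→n1, b→n1, c→n2; n1: a→n1, b→n1, c→n1; n2: a→n3, b→n3, c→n3; n3: a→n1, b→n1, c→n1.
Exploring the product automaton M × N from the start pair (m0, n0), following both machines on each input symbol, reaches 7 state pairs: (m0, n0), (m1, n1), (m2, n1), (m2, n2), (m3, n1), (m2, n3), (m0, n1).
M accepts in {m0} and N accepts in {n3}; no reachable pair has both components accepting, so no string drives both machines to acceptance simultaneously and L(M) ∩ L(N) = ∅.
So no string is accepted by both, and the intersection is empty.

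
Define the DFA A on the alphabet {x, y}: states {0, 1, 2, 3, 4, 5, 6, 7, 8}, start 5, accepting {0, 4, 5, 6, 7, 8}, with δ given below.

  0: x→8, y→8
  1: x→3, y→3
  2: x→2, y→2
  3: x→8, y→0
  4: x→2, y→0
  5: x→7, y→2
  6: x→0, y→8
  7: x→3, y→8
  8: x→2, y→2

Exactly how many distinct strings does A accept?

The useful subgraph on states {0, 3, 5, 7, 8} is acyclic, so L(A) is finite; the longest accepting path visits 5 useful states, giving maximum string length 4.
Counting accepting paths from 5 by length: 1 of length 0, 1 of length 1, 1 of length 2, 2 of length 3, 2 of length 4. Total 7.

7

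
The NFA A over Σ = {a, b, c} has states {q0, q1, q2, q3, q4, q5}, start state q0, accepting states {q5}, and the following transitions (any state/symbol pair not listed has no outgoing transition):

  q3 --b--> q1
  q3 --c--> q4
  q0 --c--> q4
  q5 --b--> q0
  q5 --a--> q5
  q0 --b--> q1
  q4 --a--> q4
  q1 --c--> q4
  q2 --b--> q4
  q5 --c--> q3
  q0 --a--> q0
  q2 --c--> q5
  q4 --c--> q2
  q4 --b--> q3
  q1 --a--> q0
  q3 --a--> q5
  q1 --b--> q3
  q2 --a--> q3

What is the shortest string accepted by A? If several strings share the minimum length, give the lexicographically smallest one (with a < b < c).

bba

A breadth-first search from q0 reaches an accepting state first via the path q0 → q1 → q3 → q5 on input bba.
No string of length < 3 is accepted (BFS exhausts all shorter strings without reaching an accepting state), and bba is the lexicographically least accepting string of length 3.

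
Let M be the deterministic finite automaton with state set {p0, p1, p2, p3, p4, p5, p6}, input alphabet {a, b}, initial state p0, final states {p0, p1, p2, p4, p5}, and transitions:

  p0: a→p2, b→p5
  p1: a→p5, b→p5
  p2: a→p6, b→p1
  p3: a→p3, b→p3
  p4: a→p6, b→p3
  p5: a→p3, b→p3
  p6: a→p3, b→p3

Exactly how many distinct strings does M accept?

The useful subgraph on states {p0, p1, p2, p5} is acyclic, so L(M) is finite; the longest accepting path visits 4 useful states, giving maximum string length 3.
Counting accepting paths from p0 by length: 1 of length 0, 2 of length 1, 1 of length 2, 2 of length 3. Total 6.

6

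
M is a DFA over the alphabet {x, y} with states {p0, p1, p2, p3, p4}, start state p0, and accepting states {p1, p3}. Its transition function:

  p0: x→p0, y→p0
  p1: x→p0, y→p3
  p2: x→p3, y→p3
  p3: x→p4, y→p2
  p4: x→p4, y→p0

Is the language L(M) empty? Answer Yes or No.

Yes

The states reachable from the start state are {p0}.
None of the accepting states {p1, p3} is reachable, so no string is accepted and L(M) = ∅.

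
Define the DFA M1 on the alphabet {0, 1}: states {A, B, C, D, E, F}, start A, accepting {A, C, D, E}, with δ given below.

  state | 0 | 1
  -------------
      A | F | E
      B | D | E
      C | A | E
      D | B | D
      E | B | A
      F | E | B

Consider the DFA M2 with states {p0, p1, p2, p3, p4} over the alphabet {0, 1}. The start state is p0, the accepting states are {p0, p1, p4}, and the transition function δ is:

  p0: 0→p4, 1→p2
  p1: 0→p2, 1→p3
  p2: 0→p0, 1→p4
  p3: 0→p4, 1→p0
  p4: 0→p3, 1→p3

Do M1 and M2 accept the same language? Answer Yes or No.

No

The string 1 is accepted by M1 but rejected by M2.
So L(M1) ≠ L(M2).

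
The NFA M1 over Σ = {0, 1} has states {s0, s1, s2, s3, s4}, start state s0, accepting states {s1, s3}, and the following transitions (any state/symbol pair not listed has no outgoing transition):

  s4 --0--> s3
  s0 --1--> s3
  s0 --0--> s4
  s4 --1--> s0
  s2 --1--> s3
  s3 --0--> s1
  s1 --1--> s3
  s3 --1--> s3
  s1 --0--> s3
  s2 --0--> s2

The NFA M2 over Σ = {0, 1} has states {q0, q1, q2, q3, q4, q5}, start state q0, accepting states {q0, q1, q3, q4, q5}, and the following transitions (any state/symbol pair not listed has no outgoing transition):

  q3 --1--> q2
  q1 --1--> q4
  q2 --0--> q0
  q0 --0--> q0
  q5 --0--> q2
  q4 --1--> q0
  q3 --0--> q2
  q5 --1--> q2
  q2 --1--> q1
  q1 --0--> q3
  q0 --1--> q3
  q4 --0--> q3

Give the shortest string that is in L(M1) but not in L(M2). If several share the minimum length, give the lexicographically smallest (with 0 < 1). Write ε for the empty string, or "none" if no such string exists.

The string 10 is accepted by M1 but not by M2.
No shorter string lies in the difference, and 10 is the lexicographically first length-2 string in L(M1) \ L(M2).

10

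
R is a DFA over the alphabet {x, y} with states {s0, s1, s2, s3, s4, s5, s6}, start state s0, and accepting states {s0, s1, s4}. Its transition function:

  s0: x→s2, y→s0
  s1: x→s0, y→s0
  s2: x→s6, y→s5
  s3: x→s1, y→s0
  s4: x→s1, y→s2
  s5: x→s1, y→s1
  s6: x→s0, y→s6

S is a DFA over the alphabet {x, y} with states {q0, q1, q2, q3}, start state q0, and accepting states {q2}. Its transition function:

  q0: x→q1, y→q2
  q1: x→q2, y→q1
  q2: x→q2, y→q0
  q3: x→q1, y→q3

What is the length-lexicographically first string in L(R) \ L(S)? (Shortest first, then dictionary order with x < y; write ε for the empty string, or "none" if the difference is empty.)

ε

The empty string ε is accepted by R but not by S.
Since ε is the unique shortest string, it is the required witness.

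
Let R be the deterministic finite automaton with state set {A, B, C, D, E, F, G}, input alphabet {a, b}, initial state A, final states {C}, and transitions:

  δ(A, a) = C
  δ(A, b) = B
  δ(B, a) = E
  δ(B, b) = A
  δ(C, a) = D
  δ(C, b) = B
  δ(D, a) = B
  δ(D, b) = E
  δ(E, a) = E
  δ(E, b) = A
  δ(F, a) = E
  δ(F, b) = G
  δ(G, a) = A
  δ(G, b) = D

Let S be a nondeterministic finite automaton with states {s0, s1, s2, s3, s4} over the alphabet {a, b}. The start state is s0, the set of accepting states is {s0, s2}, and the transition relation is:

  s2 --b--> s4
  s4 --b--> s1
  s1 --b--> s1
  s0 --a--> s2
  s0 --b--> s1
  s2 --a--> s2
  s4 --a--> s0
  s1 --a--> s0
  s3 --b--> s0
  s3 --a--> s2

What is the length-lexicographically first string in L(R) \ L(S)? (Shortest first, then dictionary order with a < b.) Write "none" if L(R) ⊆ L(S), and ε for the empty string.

none

Exploring the product automaton R × S from the start pair (A, s0), following both machines on each input symbol, reaches 12 state pairs: (A, s0), (C, s2), (B, s1), (D, s2), (B, s4), (E, s0), (A, s1), (B, s2), (E, s4), (E, s2), (C, s0), (A, s4).
R accepts in {C} and S accepts in {s0, s2}. The reachable pairs whose R-component is accepting are (C, s2), (C, s0); in each of them the S-component is accepting too, so the product for L(R) \ L(S) (R-component accepting, S-component rejecting) has no reachable accepting pair and the difference is empty.
So every string accepted by R is also accepted by S: L(R) \ L(S) = ∅ and there is no such string.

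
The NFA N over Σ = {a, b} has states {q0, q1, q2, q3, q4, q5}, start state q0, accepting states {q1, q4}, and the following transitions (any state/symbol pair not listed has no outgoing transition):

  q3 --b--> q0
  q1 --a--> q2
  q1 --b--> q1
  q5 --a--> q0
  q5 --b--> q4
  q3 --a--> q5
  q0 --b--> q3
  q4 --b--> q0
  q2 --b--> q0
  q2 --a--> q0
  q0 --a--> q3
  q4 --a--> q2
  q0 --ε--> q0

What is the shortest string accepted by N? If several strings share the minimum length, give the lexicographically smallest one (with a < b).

aab

A breadth-first search from q0 reaches an accepting state first via the path q0 → q3 → q5 → q4 on input aab.
No string of length < 3 is accepted (BFS exhausts all shorter strings without reaching an accepting state), and aab is the lexicographically least accepting string of length 3.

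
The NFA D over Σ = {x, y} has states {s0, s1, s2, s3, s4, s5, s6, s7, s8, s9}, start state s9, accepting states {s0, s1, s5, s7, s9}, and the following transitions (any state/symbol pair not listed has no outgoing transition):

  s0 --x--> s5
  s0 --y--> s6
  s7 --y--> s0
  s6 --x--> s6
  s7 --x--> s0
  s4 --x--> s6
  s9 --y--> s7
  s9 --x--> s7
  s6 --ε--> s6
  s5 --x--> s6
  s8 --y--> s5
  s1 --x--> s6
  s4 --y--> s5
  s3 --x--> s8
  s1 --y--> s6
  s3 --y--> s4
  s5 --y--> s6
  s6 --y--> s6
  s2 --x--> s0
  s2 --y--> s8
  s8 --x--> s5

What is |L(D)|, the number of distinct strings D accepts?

The useful subgraph on states {s0, s5, s7, s9} is acyclic, so L(D) is finite; the longest accepting path visits 4 useful states, giving maximum string length 3.
Counting accepting paths from s9 by length: 1 of length 0, 2 of length 1, 4 of length 2, 4 of length 3. Total 11.

11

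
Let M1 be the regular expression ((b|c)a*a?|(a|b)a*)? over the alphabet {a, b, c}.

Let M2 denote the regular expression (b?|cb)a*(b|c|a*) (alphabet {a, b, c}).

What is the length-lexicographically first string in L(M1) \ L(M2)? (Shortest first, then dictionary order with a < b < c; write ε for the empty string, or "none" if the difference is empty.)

ca

The string ca is accepted by M1 but not by M2.
No shorter string lies in the difference, and ca is the lexicographically first length-2 string in L(M1) \ L(M2).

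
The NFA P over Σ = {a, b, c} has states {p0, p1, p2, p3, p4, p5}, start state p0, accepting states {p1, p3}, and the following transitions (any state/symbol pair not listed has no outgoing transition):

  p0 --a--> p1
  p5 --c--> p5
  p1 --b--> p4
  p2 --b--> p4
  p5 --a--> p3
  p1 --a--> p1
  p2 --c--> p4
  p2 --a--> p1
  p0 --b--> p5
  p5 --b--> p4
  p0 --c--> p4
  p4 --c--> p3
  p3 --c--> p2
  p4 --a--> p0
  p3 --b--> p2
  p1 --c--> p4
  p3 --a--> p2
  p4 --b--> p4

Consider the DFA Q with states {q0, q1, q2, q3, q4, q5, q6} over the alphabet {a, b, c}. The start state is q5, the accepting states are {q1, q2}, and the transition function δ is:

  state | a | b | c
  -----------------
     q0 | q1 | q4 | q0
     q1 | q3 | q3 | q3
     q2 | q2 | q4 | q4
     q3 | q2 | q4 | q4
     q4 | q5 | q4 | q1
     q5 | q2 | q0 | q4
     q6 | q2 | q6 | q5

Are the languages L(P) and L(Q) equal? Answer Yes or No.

Exploring the product automaton P × Q from the start pair (p0, q5), following both machines on each input symbol, reaches 6 state pairs: (p0, q5), (p1, q2), (p5, q0), (p4, q4), (p3, q1), (p2, q3).
P accepts in {p1, p3} and Q accepts in {q1, q2}. In every reachable pair the two components are either both accepting — (p1, q2), (p3, q1) — or both non-accepting, so no string is accepted by exactly one of the machines: L(P) \ L(Q) and L(Q) \ L(P) are both empty.
Hence every string is accepted by P iff it is accepted by Q, and the two languages coincide.

Yes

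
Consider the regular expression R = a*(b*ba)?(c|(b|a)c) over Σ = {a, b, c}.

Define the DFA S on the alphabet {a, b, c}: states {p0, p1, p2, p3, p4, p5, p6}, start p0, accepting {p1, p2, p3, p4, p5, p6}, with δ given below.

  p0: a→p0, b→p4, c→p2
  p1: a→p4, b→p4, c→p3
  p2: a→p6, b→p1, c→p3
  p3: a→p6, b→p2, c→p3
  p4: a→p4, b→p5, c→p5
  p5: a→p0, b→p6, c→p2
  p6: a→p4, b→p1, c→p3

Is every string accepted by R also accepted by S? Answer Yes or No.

Yes

Converting the expression R to a DFA (subset construction, then merging equivalent states) gives the minimal DFA with states {r0, r1, r2, r3, r4, r5, r6}, start state r0, accepting states {r2} and transitions r0: a→r0, b→r1, c→r2; r1: a→r3, b→r4, c→r2; r2: a→r5, b→r5, c→r5; r3: a→r6, b→r6, c→r2; r4: a→r3, b→r4, c→r5; r5: a→r5, b→r5, c→r5; r6: a→r5, b→r5, c→r2.
Exploring the product automaton R × S from the start pair (r0, p0), following both machines on each input symbol, reaches 20 state pairs: (r0, p0), (r1, p4), (r2, p2), (r3, p4), (r4, p5), (r2, p5), (r5, p6), (r5, p1), (r5, p3), (r6, p4), (r6, p5), (r3, p0), (r4, p6), (r5, p2), (r5, p0), (r5, p4), (r5, p5), (r6, p0), (r4, p1), (r4, p4).
R accepts in {r2} and S accepts in {p1, p2, p3, p4, p5, p6}. The reachable pairs whose R-component is accepting are (r2, p2), (r2, p5); in each of them the S-component is accepting too, so the product for L(R) \ L(S) (R-component accepting, S-component rejecting) has no reachable accepting pair and the difference is empty.
Hence every string in L(R) is also in L(S).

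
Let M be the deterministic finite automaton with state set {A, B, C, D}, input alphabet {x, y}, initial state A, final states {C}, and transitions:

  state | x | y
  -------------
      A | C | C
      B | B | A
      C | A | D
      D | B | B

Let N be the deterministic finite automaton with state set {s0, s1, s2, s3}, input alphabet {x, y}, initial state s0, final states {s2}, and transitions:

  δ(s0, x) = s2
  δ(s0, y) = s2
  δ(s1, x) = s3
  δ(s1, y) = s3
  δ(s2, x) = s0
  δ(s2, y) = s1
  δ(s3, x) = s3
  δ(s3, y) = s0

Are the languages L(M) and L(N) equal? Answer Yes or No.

Yes

Exploring the product automaton M × N from the start pair (A, s0), following both machines on each input symbol, reaches 4 state pairs: (A, s0), (C, s2), (D, s1), (B, s3).
M accepts in {C} and N accepts in {s2}. In every reachable pair the two components are either both accepting — (C, s2) — or both non-accepting, so no string is accepted by exactly one of the machines: L(M) \ L(N) and L(N) \ L(M) are both empty.
Hence every string is accepted by M iff it is accepted by N, and the two languages coincide.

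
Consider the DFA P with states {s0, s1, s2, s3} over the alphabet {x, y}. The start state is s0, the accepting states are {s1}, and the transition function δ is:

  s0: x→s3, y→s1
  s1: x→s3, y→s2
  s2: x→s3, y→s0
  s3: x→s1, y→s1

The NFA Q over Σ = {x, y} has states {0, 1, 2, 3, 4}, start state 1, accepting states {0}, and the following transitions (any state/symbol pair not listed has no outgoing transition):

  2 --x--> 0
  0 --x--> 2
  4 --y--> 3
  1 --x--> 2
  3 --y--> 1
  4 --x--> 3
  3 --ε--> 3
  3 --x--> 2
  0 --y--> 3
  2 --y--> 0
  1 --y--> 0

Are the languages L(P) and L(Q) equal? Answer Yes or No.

Exploring the product automaton P × Q from the start pair (s0, 1), following both machines on each input symbol, reaches 4 state pairs: (s0, 1), (s3, 2), (s1, 0), (s2, 3).
P accepts in {s1} and Q accepts in {0}. In every reachable pair the two components are either both accepting — (s1, 0) — or both non-accepting, so no string is accepted by exactly one of the machines: L(P) \ L(Q) and L(Q) \ L(P) are both empty.
Hence every string is accepted by P iff it is accepted by Q, and the two languages coincide.

Yes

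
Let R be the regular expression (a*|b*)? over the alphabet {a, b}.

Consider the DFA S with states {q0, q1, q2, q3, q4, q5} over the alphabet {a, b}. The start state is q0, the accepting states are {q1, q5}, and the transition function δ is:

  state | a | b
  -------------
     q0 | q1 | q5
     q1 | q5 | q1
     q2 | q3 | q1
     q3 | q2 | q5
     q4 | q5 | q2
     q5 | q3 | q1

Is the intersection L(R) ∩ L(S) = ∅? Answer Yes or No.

The string a is accepted by both R and S.
Hence L(R) ∩ L(S) ≠ ∅.

No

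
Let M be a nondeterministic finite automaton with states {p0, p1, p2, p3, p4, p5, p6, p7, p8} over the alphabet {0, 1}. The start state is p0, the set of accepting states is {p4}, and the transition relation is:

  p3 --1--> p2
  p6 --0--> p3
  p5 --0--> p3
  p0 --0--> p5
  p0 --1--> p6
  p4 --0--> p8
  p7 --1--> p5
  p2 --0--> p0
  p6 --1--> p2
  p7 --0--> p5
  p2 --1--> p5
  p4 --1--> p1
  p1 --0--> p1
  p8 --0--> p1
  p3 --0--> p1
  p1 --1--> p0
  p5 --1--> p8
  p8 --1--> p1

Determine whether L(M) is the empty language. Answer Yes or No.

The states reachable from the start state are {p0, p1, p2, p3, p5, p6, p8}.
None of the accepting states {p4} is reachable, so no string is accepted and L(M) = ∅.

Yes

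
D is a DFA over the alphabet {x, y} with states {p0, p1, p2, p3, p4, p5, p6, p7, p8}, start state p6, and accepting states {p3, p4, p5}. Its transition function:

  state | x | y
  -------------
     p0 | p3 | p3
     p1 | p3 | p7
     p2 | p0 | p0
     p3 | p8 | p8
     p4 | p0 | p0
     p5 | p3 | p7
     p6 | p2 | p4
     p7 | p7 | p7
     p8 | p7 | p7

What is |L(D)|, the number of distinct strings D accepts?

The useful subgraph on states {p0, p2, p3, p4, p6} is acyclic, so L(D) is finite; the longest accepting path visits 4 useful states, giving maximum string length 3.
Counting accepting paths from p6 by length: 1 of length 1, 8 of length 3. Total 9.

9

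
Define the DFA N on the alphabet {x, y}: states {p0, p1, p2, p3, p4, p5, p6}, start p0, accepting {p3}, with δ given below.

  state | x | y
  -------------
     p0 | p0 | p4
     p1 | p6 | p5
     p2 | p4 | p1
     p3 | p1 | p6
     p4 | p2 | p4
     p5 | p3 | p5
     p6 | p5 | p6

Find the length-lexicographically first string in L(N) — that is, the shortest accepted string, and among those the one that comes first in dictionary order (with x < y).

yxyyx

A breadth-first search from p0 reaches an accepting state first via the path p0 → p4 → p2 → p1 → p5 → p3 on input yxyyx.
No string of length < 5 is accepted (BFS exhausts all shorter strings without reaching an accepting state), and yxyyx is the lexicographically least accepting string of length 5.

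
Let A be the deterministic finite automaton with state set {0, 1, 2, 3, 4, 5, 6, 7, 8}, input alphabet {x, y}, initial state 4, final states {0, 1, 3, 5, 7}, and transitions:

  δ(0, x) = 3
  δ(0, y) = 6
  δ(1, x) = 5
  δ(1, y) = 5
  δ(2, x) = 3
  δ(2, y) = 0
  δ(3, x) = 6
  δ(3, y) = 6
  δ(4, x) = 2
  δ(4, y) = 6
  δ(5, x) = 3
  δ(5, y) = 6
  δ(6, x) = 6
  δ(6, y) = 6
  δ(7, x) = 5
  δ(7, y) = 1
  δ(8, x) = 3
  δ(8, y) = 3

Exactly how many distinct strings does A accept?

The useful subgraph on states {0, 2, 3, 4} is acyclic, so L(A) is finite; the longest accepting path visits 4 useful states, giving maximum string length 3.
Counting accepting paths from 4 by length: 2 of length 2, 1 of length 3. Total 3.

3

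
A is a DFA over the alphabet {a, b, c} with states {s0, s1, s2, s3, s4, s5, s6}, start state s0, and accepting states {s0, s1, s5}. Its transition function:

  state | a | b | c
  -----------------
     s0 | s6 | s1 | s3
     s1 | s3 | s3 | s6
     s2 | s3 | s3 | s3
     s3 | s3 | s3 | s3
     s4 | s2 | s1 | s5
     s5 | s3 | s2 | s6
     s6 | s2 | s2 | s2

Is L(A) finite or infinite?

The useful states (reachable from s0 and able to reach an accepting state) are {s0, s1}.
Restricted to these states the transition graph has no cycle, so every accepting path has bounded length and L is finite.

finite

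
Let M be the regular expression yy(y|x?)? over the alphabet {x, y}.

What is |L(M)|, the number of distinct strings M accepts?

The expression has no Kleene star, so L(M) is finite. Expanding the alternatives gives {yy, yyx, yyy}.
That is 1 of length 2, 2 of length 3: 3 strings in all.

3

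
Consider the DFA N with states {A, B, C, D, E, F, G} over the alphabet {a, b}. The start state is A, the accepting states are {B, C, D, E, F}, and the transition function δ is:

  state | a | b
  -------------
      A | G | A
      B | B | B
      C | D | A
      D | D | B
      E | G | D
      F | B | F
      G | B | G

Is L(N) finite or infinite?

infinite

State A is reachable from the start and can reach an accepting state, and it lies on the cycle A → A.
Traversing that cycle any number of times yields accepted strings of unbounded length, so the language is infinite.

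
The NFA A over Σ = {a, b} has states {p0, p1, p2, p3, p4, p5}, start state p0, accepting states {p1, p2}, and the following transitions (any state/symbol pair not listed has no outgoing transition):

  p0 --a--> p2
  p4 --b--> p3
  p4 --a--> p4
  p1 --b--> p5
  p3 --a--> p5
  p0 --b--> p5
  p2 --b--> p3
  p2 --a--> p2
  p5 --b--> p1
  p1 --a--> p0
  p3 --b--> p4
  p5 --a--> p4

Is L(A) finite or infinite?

State p2 is reachable from the start and can reach an accepting state, and it lies on the cycle p2 → p2.
Traversing that cycle any number of times yields accepted strings of unbounded length, so the language is infinite.

infinite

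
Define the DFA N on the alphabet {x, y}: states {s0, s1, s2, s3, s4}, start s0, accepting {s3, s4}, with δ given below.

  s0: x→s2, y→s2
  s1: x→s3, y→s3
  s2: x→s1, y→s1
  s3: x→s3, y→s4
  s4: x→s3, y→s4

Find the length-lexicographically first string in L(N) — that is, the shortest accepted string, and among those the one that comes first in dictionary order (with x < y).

A breadth-first search from s0 reaches an accepting state first via the path s0 → s2 → s1 → s3 on input xxx.
No string of length < 3 is accepted (BFS exhausts all shorter strings without reaching an accepting state), and xxx is the lexicographically least accepting string of length 3.

xxx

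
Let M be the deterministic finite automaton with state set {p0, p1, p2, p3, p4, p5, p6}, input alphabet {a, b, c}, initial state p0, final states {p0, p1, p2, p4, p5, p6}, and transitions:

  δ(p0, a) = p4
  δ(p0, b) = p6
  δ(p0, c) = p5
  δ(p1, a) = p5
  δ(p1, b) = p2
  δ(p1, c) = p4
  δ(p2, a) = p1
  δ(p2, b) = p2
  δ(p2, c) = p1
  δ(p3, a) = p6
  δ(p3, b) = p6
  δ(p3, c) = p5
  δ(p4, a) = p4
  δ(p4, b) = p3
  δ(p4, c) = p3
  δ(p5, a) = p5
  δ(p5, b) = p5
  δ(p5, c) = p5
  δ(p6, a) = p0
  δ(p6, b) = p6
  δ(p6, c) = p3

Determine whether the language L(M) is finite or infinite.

State p5 is reachable from the start and can reach an accepting state, and it lies on the cycle p5 → p5.
Traversing that cycle any number of times yields accepted strings of unbounded length, so the language is infinite.

infinite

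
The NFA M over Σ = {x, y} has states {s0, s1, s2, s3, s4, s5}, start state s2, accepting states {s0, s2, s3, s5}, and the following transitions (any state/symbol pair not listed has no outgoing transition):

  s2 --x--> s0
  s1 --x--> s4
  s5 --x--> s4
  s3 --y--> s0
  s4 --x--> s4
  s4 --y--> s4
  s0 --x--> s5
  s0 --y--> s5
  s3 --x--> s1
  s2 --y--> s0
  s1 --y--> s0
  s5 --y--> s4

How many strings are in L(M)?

7

The useful subgraph on states {s0, s2, s5} is acyclic, so L(M) is finite; the longest accepting path visits 3 useful states, giving maximum string length 2.
Counting accepting paths from s2 by length: 1 of length 0, 2 of length 1, 4 of length 2. Total 7.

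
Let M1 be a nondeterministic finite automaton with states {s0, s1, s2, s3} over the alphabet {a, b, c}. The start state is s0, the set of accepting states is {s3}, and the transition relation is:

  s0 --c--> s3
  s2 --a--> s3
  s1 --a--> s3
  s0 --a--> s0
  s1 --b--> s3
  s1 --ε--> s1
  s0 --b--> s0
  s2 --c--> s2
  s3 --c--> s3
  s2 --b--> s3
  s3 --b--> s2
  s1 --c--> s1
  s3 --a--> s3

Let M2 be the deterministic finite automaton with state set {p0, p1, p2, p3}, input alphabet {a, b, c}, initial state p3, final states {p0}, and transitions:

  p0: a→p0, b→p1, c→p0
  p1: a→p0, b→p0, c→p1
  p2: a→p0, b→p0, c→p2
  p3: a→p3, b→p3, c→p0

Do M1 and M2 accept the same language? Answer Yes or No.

Exploring the product automaton M1 × M2 from the start pair (s0, p3), following both machines on each input symbol, reaches 3 state pairs: (s0, p3), (s3, p0), (s2, p1).
M1 accepts in {s3} and M2 accepts in {p0}. In every reachable pair the two components are either both accepting — (s3, p0) — or both non-accepting, so no string is accepted by exactly one of the machines: L(M1) \ L(M2) and L(M2) \ L(M1) are both empty.
Hence every string is accepted by M1 iff it is accepted by M2, and the two languages coincide.

Yes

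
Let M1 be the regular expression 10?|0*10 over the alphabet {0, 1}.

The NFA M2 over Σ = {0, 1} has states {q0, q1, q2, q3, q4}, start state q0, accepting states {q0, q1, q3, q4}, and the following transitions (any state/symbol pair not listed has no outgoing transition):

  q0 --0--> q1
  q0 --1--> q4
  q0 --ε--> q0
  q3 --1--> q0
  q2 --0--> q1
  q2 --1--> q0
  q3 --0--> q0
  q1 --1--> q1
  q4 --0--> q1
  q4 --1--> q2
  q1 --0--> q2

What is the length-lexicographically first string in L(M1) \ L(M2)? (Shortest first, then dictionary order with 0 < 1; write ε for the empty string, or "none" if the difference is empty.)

The string 010 is accepted by M1 but not by M2.
No shorter string lies in the difference, and 010 is the lexicographically first length-3 string in L(M1) \ L(M2).

010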